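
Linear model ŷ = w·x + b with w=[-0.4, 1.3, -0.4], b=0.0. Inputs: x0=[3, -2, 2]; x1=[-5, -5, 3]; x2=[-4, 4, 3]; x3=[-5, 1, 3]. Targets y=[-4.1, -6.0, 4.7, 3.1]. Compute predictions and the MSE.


ŷ0 = (-0.4)·(3) + (1.3)·(-2) + (-0.4)·(2) + 0.0 = -4.6
ŷ1 = (-0.4)·(-5) + (1.3)·(-5) + (-0.4)·(3) + 0.0 = -5.7
ŷ2 = (-0.4)·(-4) + (1.3)·(4) + (-0.4)·(3) + 0.0 = 5.6
ŷ3 = (-0.4)·(-5) + (1.3)·(1) + (-0.4)·(3) + 0.0 = 2.1
errors² = [0.25, 0.09, 0.81, 1.0]
MSE = 2.1500/4 = 0.5375

0.5375


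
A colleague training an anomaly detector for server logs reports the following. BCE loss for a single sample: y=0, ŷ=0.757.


BCE = -[y·ln(p) + (1-y)·ln(1-p)]
= -0 - 1·ln(1-0.757)
= -ln(0.243) = 1.4147

1.4147


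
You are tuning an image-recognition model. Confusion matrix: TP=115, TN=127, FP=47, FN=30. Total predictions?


Total = TP + TN + FP + FN
= 115 + 127 + 47 + 30
= 319
(Predicted positive: 162, predicted negative: 157)

319


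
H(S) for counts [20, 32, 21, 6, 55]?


Probabilities: [20/134, 32/134, 21/134, 6/134, 55/134] ≈ [0.1493, 0.2388, 0.1567, 0.0448, 0.4104]
H = -((20/134)·log₂(20/134) + (32/134)·log₂(32/134) + (21/134)·log₂(21/134) + (6/134)·log₂(6/134) + (55/134)·log₂(55/134))
  = 2.05 bits

2.05 bits


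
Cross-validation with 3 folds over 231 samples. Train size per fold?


Fold size = 231/3 = 77
Training per fold = 231 - 77 = 154

154


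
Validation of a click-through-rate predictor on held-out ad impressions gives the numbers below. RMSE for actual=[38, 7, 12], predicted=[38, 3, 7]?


MSE = 41/3 = 13.6667
RMSE = √(41/3) = 3.6968

3.6968


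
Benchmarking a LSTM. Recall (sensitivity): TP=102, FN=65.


Recall = TP/(TP+FN)
= 102/(102+65)
= 102/167 = 61.08%

61.08%


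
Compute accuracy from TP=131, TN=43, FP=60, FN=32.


Accuracy = (TP+TN)/(TP+TN+FP+FN)
= (131+43)/(266)
= 174/266 = 65.41%

65.41%


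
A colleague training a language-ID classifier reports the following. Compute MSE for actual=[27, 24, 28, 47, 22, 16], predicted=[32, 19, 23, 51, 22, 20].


Squared errors: (27-32)²=25, (24-19)²=25, (28-23)²=25, (47-51)²=16, (22-22)²=0, (16-20)²=16
Sum = 107
MSE = 107/6 = 107/6

107/6


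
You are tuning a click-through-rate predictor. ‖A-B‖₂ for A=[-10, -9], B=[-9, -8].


d = √((-10+ 9)² + (-9+ 8)²)
  = √(1 + 1)
  = √2 = 1.4142

1.4142


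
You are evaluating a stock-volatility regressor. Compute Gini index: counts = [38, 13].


Probabilities: [38/51, 13/51] ≈ [0.7451, 0.2549]
Σpᵢ² = (1444 + 169)/51² = 1613/2601
Gini = 1 - Σpᵢ² = 1 - 1613/2601 = 0.3799

0.3799


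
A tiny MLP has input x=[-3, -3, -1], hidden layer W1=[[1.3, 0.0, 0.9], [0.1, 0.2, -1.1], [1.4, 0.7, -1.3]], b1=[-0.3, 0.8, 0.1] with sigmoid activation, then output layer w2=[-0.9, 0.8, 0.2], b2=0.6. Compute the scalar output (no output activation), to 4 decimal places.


z1[0] = (1.3)·(-3) + (0.0)·(-3) + (0.9)·(-1) - 0.3 = -5.1
z1[1] = (0.1)·(-3) + (0.2)·(-3) + (-1.1)·(-1) + 0.8 = 1.0
z1[2] = (1.4)·(-3) + (0.7)·(-3) + (-1.3)·(-1) + 0.1 = -4.9
h = sigmoid(z1) = [0.0061, 0.7311, 0.0074]
output = (-0.9)·(0.0061) + (0.8)·(0.7311) + (0.2)·(0.0074) + 0.6 = 1.1809

1.1809


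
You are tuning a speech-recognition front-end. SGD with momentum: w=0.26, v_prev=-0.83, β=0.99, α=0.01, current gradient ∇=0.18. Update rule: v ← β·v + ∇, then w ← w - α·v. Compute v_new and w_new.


v_new = 0.99·-0.83 + 0.18 = -0.8217 + 0.18 = -0.6417
w_new = 0.26 - 0.01·-0.6417 = 0.26 + 0.006417 = 0.266417

v_new=-0.6417, w_new=0.266417


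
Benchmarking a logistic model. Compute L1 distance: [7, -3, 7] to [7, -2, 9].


d = |7-7| + |-3+ 2| + |7-9|
  = 0 + 1 + 2
  = 3

3


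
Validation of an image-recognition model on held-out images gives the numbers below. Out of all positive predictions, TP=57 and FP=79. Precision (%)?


Precision = TP/(TP+FP)
= 57/(57+79)
= 57/136 = 41.91%

41.91%


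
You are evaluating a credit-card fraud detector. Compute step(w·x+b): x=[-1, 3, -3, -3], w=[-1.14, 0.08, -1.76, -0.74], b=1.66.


z = (-1)·(-1.14) + (3)·(0.08) + (-3)·(-1.76) + (-3)·(-0.74) + 1.66
  = 10.54
step(z) = 1 (z≥0)

1


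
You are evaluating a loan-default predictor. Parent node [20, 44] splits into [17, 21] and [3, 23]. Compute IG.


Parent = [20, 44], H_parent = 0.896
H_left = 0.992 (n=38), H_right = 0.5159 (n=26)
H_children = (38/64)·0.992 + (26/64)·0.5159 = 0.7986
IG = 0.896 - 0.7986 = 0.0974

0.0974


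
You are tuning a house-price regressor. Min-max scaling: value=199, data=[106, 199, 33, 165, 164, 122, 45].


min=33, max=199
(199-33)/(199-33) = 166/166 = 1.0

1.0


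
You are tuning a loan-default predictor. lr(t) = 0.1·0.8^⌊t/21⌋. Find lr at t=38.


n_drops = ⌊38/21⌋ = 1
lr = 0.1·0.8^1 = 0.1·0.8 = 0.08

0.08


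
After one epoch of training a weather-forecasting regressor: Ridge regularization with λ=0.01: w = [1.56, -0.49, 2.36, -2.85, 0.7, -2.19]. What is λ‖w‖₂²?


‖w‖₂² = (1.56)² + (-0.49)² + (2.36)² + (-2.85)² + (0.7)² + (-2.19)²
     = 2.4336 + 0.2401 + 5.5696 + 8.1225 + 0.49 + 4.7961
     = 21.6519
λ·‖w‖₂² = 0.01·21.6519 = 0.216519

0.216519


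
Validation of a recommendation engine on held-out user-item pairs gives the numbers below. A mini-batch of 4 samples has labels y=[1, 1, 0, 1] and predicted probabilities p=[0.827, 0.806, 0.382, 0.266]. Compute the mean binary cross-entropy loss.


L[0] = -ln(0.827) = 0.19
L[1] = -ln(0.806) = 0.2157
L[2] = -ln(1-0.382) = -ln(0.618) = 0.4813
L[3] = -ln(0.266) = 1.3243
mean = (0.19 + 0.2157 + 0.4813 + 1.3243)/4 = 0.5528

0.5528


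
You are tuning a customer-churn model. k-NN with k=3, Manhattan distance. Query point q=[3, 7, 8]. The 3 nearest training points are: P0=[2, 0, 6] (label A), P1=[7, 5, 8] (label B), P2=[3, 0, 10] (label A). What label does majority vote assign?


d(q,P0) = 10  (label A)
d(q,P1) = 6  (label B)
d(q,P2) = 9  (label A)
Votes: A=2, B=1
Majority → A

A


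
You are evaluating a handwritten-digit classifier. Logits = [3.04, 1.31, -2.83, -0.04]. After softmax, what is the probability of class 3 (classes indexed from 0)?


Exponentials: e^3.04=20.9052, e^1.31=3.7062, e^-2.83=0.059, e^-0.04=0.9608
Sum = 25.6312
Softmax = [0.8156, 0.1446, 0.0023, 0.0375]
p[3] = 0.9608/25.6312 = 0.0375

0.0375


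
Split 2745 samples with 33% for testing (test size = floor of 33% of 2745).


Test = ⌊2745·33/100⌋ = 905
Train = 2745 - 905 = 1840

Train: 1840, Test: 905


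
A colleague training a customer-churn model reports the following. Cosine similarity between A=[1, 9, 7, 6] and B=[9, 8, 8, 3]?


A·B = 1·9 + 9·8 + 7·8 + 6·3 = 155
‖A‖ = √167 = 12.9228, ‖B‖ = √218 = 14.7648
cos = 155/(√167·√218) = 155/√36406 = 0.8124

0.8124


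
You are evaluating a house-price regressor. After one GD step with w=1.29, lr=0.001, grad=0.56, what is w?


w_new = w - α·∇
= 1.29 - 0.001·0.56
= 1.29 - 0.00056
= 1.28944

1.28944


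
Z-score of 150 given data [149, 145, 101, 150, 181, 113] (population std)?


μ = 139.8333, σ = 26.2578
z = (150 - 139.8333)/26.2578 = 0.3872

0.3872


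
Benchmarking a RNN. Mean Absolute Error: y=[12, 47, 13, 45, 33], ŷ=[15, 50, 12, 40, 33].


Absolute errors: |12-15|=3, |47-50|=3, |13-12|=1, |45-40|=5, |33-33|=0
Sum = 12
MAE = 12/5 = 12/5

12/5


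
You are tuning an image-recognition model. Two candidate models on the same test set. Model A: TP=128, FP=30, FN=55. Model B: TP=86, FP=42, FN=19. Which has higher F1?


Model A: P=128/158=0.8101, R=128/183=0.6995, F1=2PR/(P+R)=2TP/(2TP+FP+FN)=256/341=0.7507
Model B: P=86/128=0.6719, R=86/105=0.819, F1=2PR/(P+R)=2TP/(2TP+FP+FN)=172/233=0.7382
0.7507 > 0.7382 → Model A

Model A


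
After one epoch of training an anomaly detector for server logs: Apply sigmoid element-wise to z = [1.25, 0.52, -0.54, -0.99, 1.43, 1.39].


σ(1.25) = 1/(1+e^-1.25) = 0.7773
σ(0.52) = 1/(1+e^-0.52) = 0.6271
σ(-0.54) = 1/(1+e^0.54) = 0.3682
σ(-0.99) = 1/(1+e^0.99) = 0.2709
σ(1.43) = 1/(1+e^-1.43) = 0.8069
σ(1.39) = 1/(1+e^-1.39) = 0.8006
result = [0.7773, 0.6271, 0.3682, 0.2709, 0.8069, 0.8006]

[0.7773, 0.6271, 0.3682, 0.2709, 0.8069, 0.8006]


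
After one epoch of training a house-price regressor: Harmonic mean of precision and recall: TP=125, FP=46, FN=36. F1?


Precision = 125/171 = 0.731
Recall = 125/161 = 0.7764
F1 = 2·P·R/(P+R) = 2·TP/(2·TP+FP+FN) = 250/(250+46+36) = 250/332 = 0.753

0.753


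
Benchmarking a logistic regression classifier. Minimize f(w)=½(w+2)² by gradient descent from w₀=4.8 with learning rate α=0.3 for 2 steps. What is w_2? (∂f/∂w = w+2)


step 1: grad = 4.8+2 = 6.8; w = 4.8 - 0.3·(6.8) = 2.76
step 2: grad = 2.76+2 = 4.76; w = 2.76 - 0.3·(4.76) = 1.332

1.332


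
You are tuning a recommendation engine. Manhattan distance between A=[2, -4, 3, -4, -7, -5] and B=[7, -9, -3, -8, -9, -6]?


d = |2-7| + |-4+ 9| + |3+ 3| + |-4+ 8| + |-7+ 9| + |-5+ 6|
  = 5 + 5 + 6 + 4 + 2 + 1
  = 23

23


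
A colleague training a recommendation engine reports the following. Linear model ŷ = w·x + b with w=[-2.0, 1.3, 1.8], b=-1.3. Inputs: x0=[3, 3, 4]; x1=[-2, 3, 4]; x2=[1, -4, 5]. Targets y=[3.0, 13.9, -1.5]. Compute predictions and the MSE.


ŷ0 = (-2.0)·(3) + (1.3)·(3) + (1.8)·(4) - 1.3 = 3.8
ŷ1 = (-2.0)·(-2) + (1.3)·(3) + (1.8)·(4) - 1.3 = 13.8
ŷ2 = (-2.0)·(1) + (1.3)·(-4) + (1.8)·(5) - 1.3 = 0.5
errors² = [0.64, 0.01, 4.0]
MSE = 4.6500/3 = 1.55

1.55


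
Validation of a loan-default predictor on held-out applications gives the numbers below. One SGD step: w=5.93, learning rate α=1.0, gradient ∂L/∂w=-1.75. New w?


w_new = w - α·∇
= 5.93 - 1.0·-1.75
= 5.93 + 1.75
= 7.68

7.68


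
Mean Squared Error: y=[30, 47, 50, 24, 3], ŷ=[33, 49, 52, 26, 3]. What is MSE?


Squared errors: (30-33)²=9, (47-49)²=4, (50-52)²=4, (24-26)²=4, (3-3)²=0
Sum = 21
MSE = 21/5 = 21/5

21/5


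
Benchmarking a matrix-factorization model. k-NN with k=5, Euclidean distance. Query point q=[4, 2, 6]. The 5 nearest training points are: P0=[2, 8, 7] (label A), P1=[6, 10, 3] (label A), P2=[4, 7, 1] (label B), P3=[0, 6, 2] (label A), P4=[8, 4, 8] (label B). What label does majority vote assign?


d(q,P0) = 6.4031  (label A)
d(q,P1) = 8.775  (label A)
d(q,P2) = 7.0711  (label B)
d(q,P3) = 6.9282  (label A)
d(q,P4) = 4.899  (label B)
Votes: A=3, B=2
Majority → A

A


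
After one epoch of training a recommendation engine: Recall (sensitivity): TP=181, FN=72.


Recall = TP/(TP+FN)
= 181/(181+72)
= 181/253 = 71.54%

71.54%


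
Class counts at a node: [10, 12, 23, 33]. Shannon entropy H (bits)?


Probabilities: [10/78, 12/78, 23/78, 33/78] ≈ [0.1282, 0.1538, 0.2949, 0.4231]
H = -((10/78)·log₂(10/78) + (12/78)·log₂(12/78) + (23/78)·log₂(23/78) + (33/78)·log₂(33/78))
  = 1.8399 bits

1.8399 bits


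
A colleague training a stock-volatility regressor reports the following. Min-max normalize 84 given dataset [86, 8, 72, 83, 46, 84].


min=8, max=86
(84-8)/(86-8) = 76/78 = 0.9744

0.9744


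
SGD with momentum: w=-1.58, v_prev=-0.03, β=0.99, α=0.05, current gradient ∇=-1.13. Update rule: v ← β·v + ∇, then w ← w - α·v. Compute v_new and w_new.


v_new = 0.99·-0.03 - 1.13 = -0.0297 - 1.13 = -1.1597
w_new = -1.58 - 0.05·-1.1597 = -1.58 + 0.057985 = -1.522015

v_new=-1.1597, w_new=-1.522015


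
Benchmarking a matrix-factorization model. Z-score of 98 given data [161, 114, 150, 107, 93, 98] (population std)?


μ = 120.5, σ = 25.8118
z = (98 - 120.5)/25.8118 = -0.8717

-0.8717


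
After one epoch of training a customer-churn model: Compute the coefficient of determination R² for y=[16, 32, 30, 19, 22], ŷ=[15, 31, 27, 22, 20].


ȳ = 23.8
SS_res = Σ(y-ŷ)² = 24
SS_tot = Σ(y-ȳ)² = 192.8
R² = 1 - SS_res/SS_tot = 1 - 0.1245 = 0.8755

0.8755


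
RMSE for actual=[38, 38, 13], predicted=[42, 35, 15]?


MSE = 29/3 = 9.6667
RMSE = √(29/3) = 3.1091

3.1091


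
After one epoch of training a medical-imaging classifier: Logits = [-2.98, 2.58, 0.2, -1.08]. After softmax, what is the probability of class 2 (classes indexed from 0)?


Exponentials: e^-2.98=0.0508, e^2.58=13.1971, e^0.2=1.2214, e^-1.08=0.3396
Sum = 14.8089
Softmax = [0.0034, 0.8912, 0.0825, 0.0229]
p[2] = 1.2214/14.8089 = 0.0825

0.0825


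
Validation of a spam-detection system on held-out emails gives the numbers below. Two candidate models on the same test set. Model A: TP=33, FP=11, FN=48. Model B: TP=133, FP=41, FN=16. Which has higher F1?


Model A: P=33/44=0.75, R=33/81=0.4074, F1=2PR/(P+R)=2TP/(2TP+FP+FN)=66/125=0.528
Model B: P=133/174=0.7644, R=133/149=0.8926, F1=2PR/(P+R)=2TP/(2TP+FP+FN)=266/323=0.8235
0.528 < 0.8235 → Model B

Model B


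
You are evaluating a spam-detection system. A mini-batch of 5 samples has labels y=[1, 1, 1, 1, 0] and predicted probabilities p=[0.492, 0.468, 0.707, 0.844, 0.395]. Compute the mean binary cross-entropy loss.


L[0] = -ln(0.492) = 0.7093
L[1] = -ln(0.468) = 0.7593
L[2] = -ln(0.707) = 0.3467
L[3] = -ln(0.844) = 0.1696
L[4] = -ln(1-0.395) = -ln(0.605) = 0.5025
mean = (0.7093 + 0.7593 + 0.3467 + 0.1696 + 0.5025)/5 = 0.4975

0.4975


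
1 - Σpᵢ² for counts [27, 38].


Probabilities: [27/65, 38/65] ≈ [0.4154, 0.5846]
Σpᵢ² = (729 + 1444)/65² = 2173/4225
Gini = 1 - Σpᵢ² = 1 - 2173/4225 = 0.4857

0.4857


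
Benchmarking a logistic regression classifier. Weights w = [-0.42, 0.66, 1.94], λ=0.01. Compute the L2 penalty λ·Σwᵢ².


‖w‖₂² = (-0.42)² + (0.66)² + (1.94)²
     = 0.1764 + 0.4356 + 3.7636
     = 4.3756
λ·‖w‖₂² = 0.01·4.3756 = 0.043756

0.043756


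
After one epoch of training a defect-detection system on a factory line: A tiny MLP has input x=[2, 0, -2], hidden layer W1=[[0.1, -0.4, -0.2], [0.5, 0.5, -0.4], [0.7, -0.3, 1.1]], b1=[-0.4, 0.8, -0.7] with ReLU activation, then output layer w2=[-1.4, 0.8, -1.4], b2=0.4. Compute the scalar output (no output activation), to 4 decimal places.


z1[0] = (0.1)·(2) + (-0.4)·(0) + (-0.2)·(-2) - 0.4 = 0.2
z1[1] = (0.5)·(2) + (0.5)·(0) + (-0.4)·(-2) + 0.8 = 2.6
z1[2] = (0.7)·(2) + (-0.3)·(0) + (1.1)·(-2) - 0.7 = -1.5
h = ReLU(z1) = [0.2, 2.6, 0.0]
output = (-1.4)·(0.2) + (0.8)·(2.6) + (-1.4)·(0.0) + 0.4 = 2.2

2.2


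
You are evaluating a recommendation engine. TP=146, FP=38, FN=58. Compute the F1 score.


Precision = 146/184 = 0.7935
Recall = 146/204 = 0.7157
F1 = 2·P·R/(P+R) = 2·TP/(2·TP+FP+FN) = 292/(292+38+58) = 292/388 = 0.7526

0.7526


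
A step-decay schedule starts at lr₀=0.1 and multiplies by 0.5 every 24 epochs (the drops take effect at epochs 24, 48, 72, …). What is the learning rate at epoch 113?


n_drops = ⌊113/24⌋ = 4
lr = 0.1·0.5^4 = 0.1·0.0625 = 0.00625

0.00625


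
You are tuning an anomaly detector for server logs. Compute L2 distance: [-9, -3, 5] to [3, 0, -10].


d = √((-9-3)² + (-3-0)² + (5+ 10)²)
  = √(144 + 9 + 225)
  = √378 = 19.4422

19.4422


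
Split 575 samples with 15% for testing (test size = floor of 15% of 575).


Test = ⌊575·15/100⌋ = 86
Train = 575 - 86 = 489

Train: 489, Test: 86


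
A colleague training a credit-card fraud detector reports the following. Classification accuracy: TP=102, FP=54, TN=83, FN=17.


Accuracy = (TP+TN)/(TP+TN+FP+FN)
= (102+83)/(256)
= 185/256 = 72.27%

72.27%


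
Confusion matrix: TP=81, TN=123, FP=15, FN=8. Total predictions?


Total = TP + TN + FP + FN
= 81 + 123 + 15 + 8
= 227
(Predicted positive: 96, predicted negative: 131)

227


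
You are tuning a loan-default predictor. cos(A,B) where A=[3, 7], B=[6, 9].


A·B = 3·6 + 7·9 = 81
‖A‖ = √58 = 7.6158, ‖B‖ = √117 = 10.8167
cos = 81/(√58·√117) = 81/√6786 = 0.9833

0.9833


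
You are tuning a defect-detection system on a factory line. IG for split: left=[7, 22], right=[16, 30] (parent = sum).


Parent = [23, 52], H_parent = 0.8893
H_left = 0.7973 (n=29), H_right = 0.9321 (n=46)
H_children = (29/75)·0.7973 + (46/75)·0.9321 = 0.88
IG = 0.8893 - 0.88 = 0.0093

0.0093


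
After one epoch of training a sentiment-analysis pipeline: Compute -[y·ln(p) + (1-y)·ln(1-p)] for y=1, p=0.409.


BCE = -[y·ln(p) + (1-y)·ln(1-p)]
= -1·ln(0.409) - 0
= -ln(0.409) = 0.894

0.894


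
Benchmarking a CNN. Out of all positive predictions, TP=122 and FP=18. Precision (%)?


Precision = TP/(TP+FP)
= 122/(122+18)
= 122/140 = 87.14%

87.14%


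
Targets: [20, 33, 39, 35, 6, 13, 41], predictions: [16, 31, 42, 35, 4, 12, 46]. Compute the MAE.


Absolute errors: |20-16|=4, |33-31|=2, |39-42|=3, |35-35|=0, |6-4|=2, |13-12|=1, |41-46|=5
Sum = 17
MAE = 17/7 = 17/7

17/7


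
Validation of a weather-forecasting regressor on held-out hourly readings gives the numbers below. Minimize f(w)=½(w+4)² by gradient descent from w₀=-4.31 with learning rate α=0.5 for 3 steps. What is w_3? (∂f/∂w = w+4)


step 1: grad = -4.31+4 = -0.31; w = -4.31 - 0.5·(-0.31) = -4.155
step 2: grad = -4.155+4 = -0.155; w = -4.155 - 0.5·(-0.155) = -4.0775
step 3: grad = -4.0775+4 = -0.0775; w = -4.0775 - 0.5·(-0.0775) = -4.03875

-4.03875


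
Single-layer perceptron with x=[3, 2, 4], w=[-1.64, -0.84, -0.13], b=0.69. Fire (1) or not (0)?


z = (3)·(-1.64) + (2)·(-0.84) + (4)·(-0.13) + 0.69
  = -6.43
step(z) = 0 (z<0)

0


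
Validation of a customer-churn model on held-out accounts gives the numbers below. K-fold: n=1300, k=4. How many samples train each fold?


Fold size = 1300/4 = 325
Training per fold = 1300 - 325 = 975

975


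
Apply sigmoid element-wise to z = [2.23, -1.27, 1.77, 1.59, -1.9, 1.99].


σ(2.23) = 1/(1+e^-2.23) = 0.9029
σ(-1.27) = 1/(1+e^1.27) = 0.2193
σ(1.77) = 1/(1+e^-1.77) = 0.8545
σ(1.59) = 1/(1+e^-1.59) = 0.8306
σ(-1.9) = 1/(1+e^1.9) = 0.1301
σ(1.99) = 1/(1+e^-1.99) = 0.8797
result = [0.9029, 0.2193, 0.8545, 0.8306, 0.1301, 0.8797]

[0.9029, 0.2193, 0.8545, 0.8306, 0.1301, 0.8797]


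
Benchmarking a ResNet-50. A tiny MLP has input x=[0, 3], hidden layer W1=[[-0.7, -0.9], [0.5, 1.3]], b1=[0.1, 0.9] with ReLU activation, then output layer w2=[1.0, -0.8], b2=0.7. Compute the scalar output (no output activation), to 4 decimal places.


z1[0] = (-0.7)·(0) + (-0.9)·(3) + 0.1 = -2.6
z1[1] = (0.5)·(0) + (1.3)·(3) + 0.9 = 4.8
h = ReLU(z1) = [0.0, 4.8]
output = (1.0)·(0.0) + (-0.8)·(4.8) + 0.7 = -3.14

-3.14


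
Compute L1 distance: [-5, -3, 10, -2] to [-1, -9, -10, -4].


d = |-5+ 1| + |-3+ 9| + |10+ 10| + |-2+ 4|
  = 4 + 6 + 20 + 2
  = 32

32


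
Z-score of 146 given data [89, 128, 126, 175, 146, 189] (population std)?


μ = 142.1667, σ = 33.103
z = (146 - 142.1667)/33.103 = 0.1158

0.1158


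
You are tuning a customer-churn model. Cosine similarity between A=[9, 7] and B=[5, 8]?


A·B = 9·5 + 7·8 = 101
‖A‖ = √130 = 11.4018, ‖B‖ = √89 = 9.434
cos = 101/(√130·√89) = 101/√11570 = 0.939

0.939


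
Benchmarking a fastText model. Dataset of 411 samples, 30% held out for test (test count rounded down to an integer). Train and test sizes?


Test = ⌊411·30/100⌋ = 123
Train = 411 - 123 = 288

Train: 288, Test: 123


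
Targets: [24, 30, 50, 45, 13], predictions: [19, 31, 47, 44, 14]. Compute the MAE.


Absolute errors: |24-19|=5, |30-31|=1, |50-47|=3, |45-44|=1, |13-14|=1
Sum = 11
MAE = 11/5 = 11/5

11/5


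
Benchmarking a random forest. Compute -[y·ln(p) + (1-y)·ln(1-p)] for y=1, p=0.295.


BCE = -[y·ln(p) + (1-y)·ln(1-p)]
= -1·ln(0.295) - 0
= -ln(0.295) = 1.2208

1.2208


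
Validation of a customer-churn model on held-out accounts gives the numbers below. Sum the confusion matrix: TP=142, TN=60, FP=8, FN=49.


Total = TP + TN + FP + FN
= 142 + 60 + 8 + 49
= 259
(Predicted positive: 150, predicted negative: 109)

259


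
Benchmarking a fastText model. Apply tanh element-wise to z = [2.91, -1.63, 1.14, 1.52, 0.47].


tanh(2.91) = 0.9941
tanh(-1.63) = -0.9261
tanh(1.14) = 0.8144
tanh(1.52) = 0.9087
tanh(0.47) = 0.4382
result = [0.9941, -0.9261, 0.8144, 0.9087, 0.4382]

[0.9941, -0.9261, 0.8144, 0.9087, 0.4382]


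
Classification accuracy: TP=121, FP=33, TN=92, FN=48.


Accuracy = (TP+TN)/(TP+TN+FP+FN)
= (121+92)/(294)
= 213/294 = 72.45%

72.45%


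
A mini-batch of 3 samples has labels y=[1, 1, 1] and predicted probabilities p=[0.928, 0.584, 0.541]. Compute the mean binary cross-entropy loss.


L[0] = -ln(0.928) = 0.0747
L[1] = -ln(0.584) = 0.5379
L[2] = -ln(0.541) = 0.6143
mean = (0.0747 + 0.5379 + 0.6143)/3 = 0.409

0.409


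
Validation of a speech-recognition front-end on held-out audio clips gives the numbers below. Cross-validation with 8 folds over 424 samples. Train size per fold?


Fold size = 424/8 = 53
Training per fold = 424 - 53 = 371

371


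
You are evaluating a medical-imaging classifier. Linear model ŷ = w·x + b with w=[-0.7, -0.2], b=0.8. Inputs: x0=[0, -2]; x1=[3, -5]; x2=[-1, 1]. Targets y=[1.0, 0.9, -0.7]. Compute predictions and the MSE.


ŷ0 = (-0.7)·(0) + (-0.2)·(-2) + 0.8 = 1.2
ŷ1 = (-0.7)·(3) + (-0.2)·(-5) + 0.8 = -0.3
ŷ2 = (-0.7)·(-1) + (-0.2)·(1) + 0.8 = 1.3
errors² = [0.04, 1.44, 4.0]
MSE = 5.4800/3 = 1.8267

1.8267


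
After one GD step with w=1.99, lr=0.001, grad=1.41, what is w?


w_new = w - α·∇
= 1.99 - 0.001·1.41
= 1.99 - 0.00141
= 1.98859

1.98859


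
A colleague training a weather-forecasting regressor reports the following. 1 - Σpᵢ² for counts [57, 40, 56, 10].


Probabilities: [57/163, 40/163, 56/163, 10/163] ≈ [0.3497, 0.2454, 0.3436, 0.0613]
Σpᵢ² = (3249 + 1600 + 3136 + 100)/163² = 8085/26569
Gini = 1 - Σpᵢ² = 1 - 8085/26569 = 0.6957

0.6957


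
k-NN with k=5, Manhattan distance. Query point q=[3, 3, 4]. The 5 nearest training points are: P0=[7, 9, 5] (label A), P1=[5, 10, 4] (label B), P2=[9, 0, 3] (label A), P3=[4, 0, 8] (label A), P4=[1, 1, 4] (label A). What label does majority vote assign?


d(q,P0) = 11  (label A)
d(q,P1) = 9  (label B)
d(q,P2) = 10  (label A)
d(q,P3) = 8  (label A)
d(q,P4) = 4  (label A)
Votes: A=4, B=1
Majority → A

A


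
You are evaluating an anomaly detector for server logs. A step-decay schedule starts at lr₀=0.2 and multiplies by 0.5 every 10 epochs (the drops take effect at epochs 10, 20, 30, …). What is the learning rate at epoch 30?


n_drops = ⌊30/10⌋ = 3
lr = 0.2·0.5^3 = 0.2·0.125 = 0.025

0.025


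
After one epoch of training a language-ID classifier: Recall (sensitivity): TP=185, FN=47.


Recall = TP/(TP+FN)
= 185/(185+47)
= 185/232 = 79.74%

79.74%


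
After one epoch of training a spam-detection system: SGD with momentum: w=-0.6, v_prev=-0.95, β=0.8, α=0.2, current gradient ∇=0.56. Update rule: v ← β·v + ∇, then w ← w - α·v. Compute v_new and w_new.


v_new = 0.8·-0.95 + 0.56 = -0.76 + 0.56 = -0.2
w_new = -0.6 - 0.2·-0.2 = -0.6 + 0.04 = -0.56

v_new=-0.2, w_new=-0.56


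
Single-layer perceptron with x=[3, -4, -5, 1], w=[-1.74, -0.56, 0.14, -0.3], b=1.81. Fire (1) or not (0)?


z = (3)·(-1.74) + (-4)·(-0.56) + (-5)·(0.14) + (1)·(-0.3) + 1.81
  = -2.17
step(z) = 0 (z<0)

0


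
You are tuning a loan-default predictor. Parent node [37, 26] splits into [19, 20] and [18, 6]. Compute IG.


Parent = [37, 26], H_parent = 0.9779
H_left = 0.9995 (n=39), H_right = 0.8113 (n=24)
H_children = (39/63)·0.9995 + (24/63)·0.8113 = 0.9278
IG = 0.9779 - 0.9278 = 0.0501

0.0501


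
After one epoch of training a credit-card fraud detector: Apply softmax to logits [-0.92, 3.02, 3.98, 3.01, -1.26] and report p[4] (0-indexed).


Exponentials: e^-0.92=0.3985, e^3.02=20.4913, e^3.98=53.517, e^3.01=20.2874, e^-1.26=0.2837
Sum = 94.9779
Softmax = [0.0042, 0.2157, 0.5635, 0.2136, 0.003]
p[4] = 0.2837/94.9779 = 0.003

0.003


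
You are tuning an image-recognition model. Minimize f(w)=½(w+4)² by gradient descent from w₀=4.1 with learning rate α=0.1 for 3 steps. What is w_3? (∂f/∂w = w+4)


step 1: grad = 4.1+4 = 8.1; w = 4.1 - 0.1·(8.1) = 3.29
step 2: grad = 3.29+4 = 7.29; w = 3.29 - 0.1·(7.29) = 2.561
step 3: grad = 2.561+4 = 6.561; w = 2.561 - 0.1·(6.561) = 1.9049

1.9049


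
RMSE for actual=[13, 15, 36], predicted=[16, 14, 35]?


MSE = 11/3 = 3.6667
RMSE = √(11/3) = 1.9149

1.9149


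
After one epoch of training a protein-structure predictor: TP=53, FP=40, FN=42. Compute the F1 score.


Precision = 53/93 = 0.5699
Recall = 53/95 = 0.5579
F1 = 2·P·R/(P+R) = 2·TP/(2·TP+FP+FN) = 106/(106+40+42) = 106/188 = 0.5638

0.5638


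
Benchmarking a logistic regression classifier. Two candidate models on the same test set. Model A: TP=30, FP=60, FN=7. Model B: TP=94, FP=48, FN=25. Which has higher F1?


Model A: P=30/90=0.3333, R=30/37=0.8108, F1=2PR/(P+R)=2TP/(2TP+FP+FN)=60/127=0.4724
Model B: P=94/142=0.662, R=94/119=0.7899, F1=2PR/(P+R)=2TP/(2TP+FP+FN)=188/261=0.7203
0.4724 < 0.7203 → Model B

Model B


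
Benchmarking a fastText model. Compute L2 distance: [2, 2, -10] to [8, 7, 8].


d = √((2-8)² + (2-7)² + (-10-8)²)
  = √(36 + 25 + 324)
  = √385 = 19.6214

19.6214


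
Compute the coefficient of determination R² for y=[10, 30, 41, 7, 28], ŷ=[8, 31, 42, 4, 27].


ȳ = 23.2
SS_res = Σ(y-ŷ)² = 16
SS_tot = Σ(y-ȳ)² = 822.8
R² = 1 - SS_res/SS_tot = 1 - 0.0194 = 0.9806

0.9806


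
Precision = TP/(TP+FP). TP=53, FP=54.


Precision = TP/(TP+FP)
= 53/(53+54)
= 53/107 = 49.53%

49.53%


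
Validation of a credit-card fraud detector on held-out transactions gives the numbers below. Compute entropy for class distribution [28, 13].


Probabilities: [28/41, 13/41] ≈ [0.6829, 0.3171]
H = -((28/41)·log₂(28/41) + (13/41)·log₂(13/41))
  = 0.9012 bits

0.9012 bits


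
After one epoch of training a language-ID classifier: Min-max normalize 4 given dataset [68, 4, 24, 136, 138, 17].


min=4, max=138
(4-4)/(138-4) = 0/134 = 0.0

0.0


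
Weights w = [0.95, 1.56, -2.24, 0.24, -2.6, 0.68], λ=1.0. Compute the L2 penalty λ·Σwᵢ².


‖w‖₂² = (0.95)² + (1.56)² + (-2.24)² + (0.24)² + (-2.6)² + (0.68)²
     = 0.9025 + 2.4336 + 5.0176 + 0.0576 + 6.76 + 0.4624
     = 15.6337
λ·‖w‖₂² = 1.0·15.6337 = 15.6337

15.6337


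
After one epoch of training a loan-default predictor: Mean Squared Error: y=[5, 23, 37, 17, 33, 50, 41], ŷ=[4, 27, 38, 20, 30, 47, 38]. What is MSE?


Squared errors: (5-4)²=1, (23-27)²=16, (37-38)²=1, (17-20)²=9, (33-30)²=9, (50-47)²=9, (41-38)²=9
Sum = 54
MSE = 54/7 = 54/7

54/7


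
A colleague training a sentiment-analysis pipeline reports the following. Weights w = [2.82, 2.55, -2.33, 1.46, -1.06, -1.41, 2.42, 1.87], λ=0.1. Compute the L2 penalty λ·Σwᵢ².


‖w‖₂² = (2.82)² + (2.55)² + (-2.33)² + (1.46)² + (-1.06)² + (-1.41)² + (2.42)² + (1.87)²
     = 7.9524 + 6.5025 + 5.4289 + 2.1316 + 1.1236 + 1.9881 + 5.8564 + 3.4969
     = 34.4804
λ·‖w‖₂² = 0.1·34.4804 = 3.44804

3.44804


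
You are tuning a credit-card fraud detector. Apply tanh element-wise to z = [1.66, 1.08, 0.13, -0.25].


tanh(1.66) = 0.9302
tanh(1.08) = 0.7932
tanh(0.13) = 0.1293
tanh(-0.25) = -0.2449
result = [0.9302, 0.7932, 0.1293, -0.2449]

[0.9302, 0.7932, 0.1293, -0.2449]


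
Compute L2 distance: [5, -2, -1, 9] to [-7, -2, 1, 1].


d = √((5+ 7)² + (-2+ 2)² + (-1-1)² + (9-1)²)
  = √(144 + 0 + 4 + 64)
  = √212 = 14.5602

14.5602


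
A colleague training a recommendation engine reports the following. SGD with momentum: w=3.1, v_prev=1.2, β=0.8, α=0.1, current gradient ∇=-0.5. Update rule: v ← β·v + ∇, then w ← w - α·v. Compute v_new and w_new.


v_new = 0.8·1.2 - 0.5 = 0.96 - 0.5 = 0.46
w_new = 3.1 - 0.1·0.46 = 3.1 - 0.046 = 3.054

v_new=0.46, w_new=3.054


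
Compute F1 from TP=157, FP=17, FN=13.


Precision = 157/174 = 0.9023
Recall = 157/170 = 0.9235
F1 = 2·P·R/(P+R) = 2·TP/(2·TP+FP+FN) = 314/(314+17+13) = 314/344 = 0.9128

0.9128


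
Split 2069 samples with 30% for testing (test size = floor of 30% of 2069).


Test = ⌊2069·30/100⌋ = 620
Train = 2069 - 620 = 1449

Train: 1449, Test: 620


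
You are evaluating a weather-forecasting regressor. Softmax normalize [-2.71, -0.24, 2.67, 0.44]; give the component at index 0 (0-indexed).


Exponentials: e^-2.71=0.0665, e^-0.24=0.7866, e^2.67=14.44, e^0.44=1.5527
Sum = 16.8458
Softmax = [0.0039, 0.0467, 0.8572, 0.0922]
p[0] = 0.0665/16.8458 = 0.0039

0.0039


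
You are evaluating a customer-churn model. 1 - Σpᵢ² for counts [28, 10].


Probabilities: [28/38, 10/38] ≈ [0.7368, 0.2632]
Σpᵢ² = (784 + 100)/38² = 884/1444
Gini = 1 - Σpᵢ² = 1 - 884/1444 = 0.3878

0.3878


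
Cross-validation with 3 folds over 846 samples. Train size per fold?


Fold size = 846/3 = 282
Training per fold = 846 - 282 = 564

564


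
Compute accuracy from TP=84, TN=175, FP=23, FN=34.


Accuracy = (TP+TN)/(TP+TN+FP+FN)
= (84+175)/(316)
= 259/316 = 81.96%

81.96%


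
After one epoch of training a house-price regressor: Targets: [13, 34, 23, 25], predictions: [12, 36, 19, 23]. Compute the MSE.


Squared errors: (13-12)²=1, (34-36)²=4, (23-19)²=16, (25-23)²=4
Sum = 25
MSE = 25/4 = 25/4

25/4


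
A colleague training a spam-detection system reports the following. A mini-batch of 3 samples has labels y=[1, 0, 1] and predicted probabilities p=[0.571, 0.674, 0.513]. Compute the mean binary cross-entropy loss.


L[0] = -ln(0.571) = 0.5604
L[1] = -ln(1-0.674) = -ln(0.326) = 1.1209
L[2] = -ln(0.513) = 0.6675
mean = (0.5604 + 1.1209 + 0.6675)/3 = 0.7829

0.7829


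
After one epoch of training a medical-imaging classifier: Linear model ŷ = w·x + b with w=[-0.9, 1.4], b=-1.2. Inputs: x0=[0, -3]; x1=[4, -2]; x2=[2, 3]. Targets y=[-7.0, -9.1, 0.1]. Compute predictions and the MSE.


ŷ0 = (-0.9)·(0) + (1.4)·(-3) - 1.2 = -5.4
ŷ1 = (-0.9)·(4) + (1.4)·(-2) - 1.2 = -7.6
ŷ2 = (-0.9)·(2) + (1.4)·(3) - 1.2 = 1.2
errors² = [2.56, 2.25, 1.21]
MSE = 6.0200/3 = 2.0067

2.0067


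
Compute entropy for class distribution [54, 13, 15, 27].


Probabilities: [54/109, 13/109, 15/109, 27/109] ≈ [0.4954, 0.1193, 0.1376, 0.2477]
H = -((54/109)·log₂(54/109) + (13/109)·log₂(13/109) + (15/109)·log₂(15/109) + (27/109)·log₂(27/109))
  = 1.7603 bits

1.7603 bits


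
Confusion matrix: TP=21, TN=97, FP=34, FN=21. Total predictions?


Total = TP + TN + FP + FN
= 21 + 97 + 34 + 21
= 173
(Predicted positive: 55, predicted negative: 118)

173


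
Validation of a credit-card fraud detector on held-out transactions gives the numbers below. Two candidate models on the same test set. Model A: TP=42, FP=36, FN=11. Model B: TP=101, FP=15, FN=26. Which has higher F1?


Model A: P=42/78=0.5385, R=42/53=0.7925, F1=2PR/(P+R)=2TP/(2TP+FP+FN)=84/131=0.6412
Model B: P=101/116=0.8707, R=101/127=0.7953, F1=2PR/(P+R)=2TP/(2TP+FP+FN)=202/243=0.8313
0.6412 < 0.8313 → Model B

Model B


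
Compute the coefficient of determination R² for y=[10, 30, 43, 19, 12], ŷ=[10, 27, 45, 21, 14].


ȳ = 22.8
SS_res = Σ(y-ŷ)² = 21
SS_tot = Σ(y-ȳ)² = 754.8
R² = 1 - SS_res/SS_tot = 1 - 0.0278 = 0.9722

0.9722


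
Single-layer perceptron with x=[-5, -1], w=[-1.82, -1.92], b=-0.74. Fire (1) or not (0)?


z = (-5)·(-1.82) + (-1)·(-1.92) - 0.74
  = 10.28
step(z) = 1 (z≥0)

1


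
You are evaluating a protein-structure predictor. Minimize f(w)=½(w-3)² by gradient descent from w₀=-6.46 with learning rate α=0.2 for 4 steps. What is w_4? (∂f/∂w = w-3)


step 1: grad = -6.46-3 = -9.46; w = -6.46 - 0.2·(-9.46) = -4.568
step 2: grad = -4.568-3 = -7.568; w = -4.568 - 0.2·(-7.568) = -3.0544
step 3: grad = -3.0544-3 = -6.0544; w = -3.0544 - 0.2·(-6.0544) = -1.84352
step 4: grad = -1.84352-3 = -4.84352; w = -1.84352 - 0.2·(-4.84352) = -0.874816

-0.874816


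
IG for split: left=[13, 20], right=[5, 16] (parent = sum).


Parent = [18, 36], H_parent = 0.9183
H_left = 0.9673 (n=33), H_right = 0.7919 (n=21)
H_children = (33/54)·0.9673 + (21/54)·0.7919 = 0.8991
IG = 0.9183 - 0.8991 = 0.0192

0.0192


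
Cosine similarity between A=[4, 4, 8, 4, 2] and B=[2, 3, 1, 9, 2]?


A·B = 4·2 + 4·3 + 8·1 + 4·9 + 2·2 = 68
‖A‖ = √116 = 10.7703, ‖B‖ = √99 = 9.9499
cos = 68/(√116·√99) = 68/√11484 = 0.6345

0.6345


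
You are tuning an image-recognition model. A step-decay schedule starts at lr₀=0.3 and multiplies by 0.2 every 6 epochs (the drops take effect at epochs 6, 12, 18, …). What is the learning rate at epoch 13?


n_drops = ⌊13/6⌋ = 2
lr = 0.3·0.2^2 = 0.3·0.04 = 0.012

0.012


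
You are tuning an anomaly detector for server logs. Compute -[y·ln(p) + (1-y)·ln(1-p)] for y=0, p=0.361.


BCE = -[y·ln(p) + (1-y)·ln(1-p)]
= -0 - 1·ln(1-0.361)
= -ln(0.639) = 0.4479

0.4479


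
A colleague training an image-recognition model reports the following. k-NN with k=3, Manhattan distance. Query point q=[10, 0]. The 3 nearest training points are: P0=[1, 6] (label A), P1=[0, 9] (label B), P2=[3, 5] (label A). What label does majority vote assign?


d(q,P0) = 15  (label A)
d(q,P1) = 19  (label B)
d(q,P2) = 12  (label A)
Votes: A=2, B=1
Majority → A

A


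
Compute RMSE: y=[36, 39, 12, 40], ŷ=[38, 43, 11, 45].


MSE = 46/4 = 11.5
RMSE = √(46/4) = 3.3912

3.3912


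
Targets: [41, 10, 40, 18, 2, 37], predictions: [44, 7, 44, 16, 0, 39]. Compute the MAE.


Absolute errors: |41-44|=3, |10-7|=3, |40-44|=4, |18-16|=2, |2-0|=2, |37-39|=2
Sum = 16
MAE = 16/6 = 8/3

8/3


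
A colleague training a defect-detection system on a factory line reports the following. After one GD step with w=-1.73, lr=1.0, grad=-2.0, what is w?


w_new = w - α·∇
= -1.73 - 1.0·-2.0
= -1.73 + 2
= 0.27

0.27


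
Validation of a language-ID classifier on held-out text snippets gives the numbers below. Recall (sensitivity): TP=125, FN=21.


Recall = TP/(TP+FN)
= 125/(125+21)
= 125/146 = 85.62%

85.62%


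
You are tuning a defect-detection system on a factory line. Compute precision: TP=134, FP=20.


Precision = TP/(TP+FP)
= 134/(134+20)
= 134/154 = 87.01%

87.01%


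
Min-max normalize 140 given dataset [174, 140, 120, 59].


min=59, max=174
(140-59)/(174-59) = 81/115 = 0.7043

0.7043


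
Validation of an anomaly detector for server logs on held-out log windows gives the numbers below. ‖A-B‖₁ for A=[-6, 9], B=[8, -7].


d = |-6-8| + |9+ 7|
  = 14 + 16
  = 30

30


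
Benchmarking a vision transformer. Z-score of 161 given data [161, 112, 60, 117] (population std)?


μ = 112.5, σ = 35.8085
z = (161 - 112.5)/35.8085 = 1.3544

1.3544


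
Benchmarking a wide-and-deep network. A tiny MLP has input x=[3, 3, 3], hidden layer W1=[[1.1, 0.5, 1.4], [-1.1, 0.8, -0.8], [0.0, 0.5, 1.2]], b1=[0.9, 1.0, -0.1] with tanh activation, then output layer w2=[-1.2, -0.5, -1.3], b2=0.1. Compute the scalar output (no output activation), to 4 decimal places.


z1[0] = (1.1)·(3) + (0.5)·(3) + (1.4)·(3) + 0.9 = 9.9
z1[1] = (-1.1)·(3) + (0.8)·(3) + (-0.8)·(3) + 1.0 = -2.3
z1[2] = (0.0)·(3) + (0.5)·(3) + (1.2)·(3) - 0.1 = 5.0
h = tanh(z1) = [1.0, -0.9801, 0.9999]
output = (-1.2)·(1.0) + (-0.5)·(-0.9801) + (-1.3)·(0.9999) + 0.1 = -1.9098

-1.9098


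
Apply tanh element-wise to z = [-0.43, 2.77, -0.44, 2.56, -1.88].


tanh(-0.43) = -0.4053
tanh(2.77) = 0.9922
tanh(-0.44) = -0.4136
tanh(2.56) = 0.9881
tanh(-1.88) = -0.9545
result = [-0.4053, 0.9922, -0.4136, 0.9881, -0.9545]

[-0.4053, 0.9922, -0.4136, 0.9881, -0.9545]


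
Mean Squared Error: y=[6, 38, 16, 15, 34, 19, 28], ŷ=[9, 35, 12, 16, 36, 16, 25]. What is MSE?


Squared errors: (6-9)²=9, (38-35)²=9, (16-12)²=16, (15-16)²=1, (34-36)²=4, (19-16)²=9, (28-25)²=9
Sum = 57
MSE = 57/7 = 57/7

57/7


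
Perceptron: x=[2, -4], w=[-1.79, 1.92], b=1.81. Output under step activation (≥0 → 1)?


z = (2)·(-1.79) + (-4)·(1.92) + 1.81
  = -9.45
step(z) = 0 (z<0)

0


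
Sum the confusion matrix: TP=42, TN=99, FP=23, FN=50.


Total = TP + TN + FP + FN
= 42 + 99 + 23 + 50
= 214
(Predicted positive: 65, predicted negative: 149)

214


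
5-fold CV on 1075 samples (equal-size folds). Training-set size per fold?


Fold size = 1075/5 = 215
Training per fold = 1075 - 215 = 860

860


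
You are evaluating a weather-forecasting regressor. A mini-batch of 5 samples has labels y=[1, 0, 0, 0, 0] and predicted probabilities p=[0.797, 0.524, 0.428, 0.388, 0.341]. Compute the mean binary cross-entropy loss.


L[0] = -ln(0.797) = 0.2269
L[1] = -ln(1-0.524) = -ln(0.476) = 0.7423
L[2] = -ln(1-0.428) = -ln(0.572) = 0.5586
L[3] = -ln(1-0.388) = -ln(0.612) = 0.491
L[4] = -ln(1-0.341) = -ln(0.659) = 0.417
mean = (0.2269 + 0.7423 + 0.5586 + 0.491 + 0.417)/5 = 0.4872

0.4872


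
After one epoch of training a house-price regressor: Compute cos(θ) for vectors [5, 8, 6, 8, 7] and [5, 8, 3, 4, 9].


A·B = 5·5 + 8·8 + 6·3 + 8·4 + 7·9 = 202
‖A‖ = √238 = 15.4272, ‖B‖ = √195 = 13.9642
cos = 202/(√238·√195) = 202/√46410 = 0.9377

0.9377


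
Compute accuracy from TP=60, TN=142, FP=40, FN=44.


Accuracy = (TP+TN)/(TP+TN+FP+FN)
= (60+142)/(286)
= 202/286 = 70.63%

70.63%


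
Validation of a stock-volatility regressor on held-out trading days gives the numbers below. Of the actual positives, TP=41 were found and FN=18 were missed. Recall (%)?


Recall = TP/(TP+FN)
= 41/(41+18)
= 41/59 = 69.49%

69.49%


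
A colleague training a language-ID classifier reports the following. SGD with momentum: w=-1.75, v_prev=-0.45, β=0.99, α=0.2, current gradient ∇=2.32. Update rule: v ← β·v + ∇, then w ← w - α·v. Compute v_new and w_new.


v_new = 0.99·-0.45 + 2.32 = -0.4455 + 2.32 = 1.8745
w_new = -1.75 - 0.2·1.8745 = -1.75 - 0.3749 = -2.1249

v_new=1.8745, w_new=-2.1249


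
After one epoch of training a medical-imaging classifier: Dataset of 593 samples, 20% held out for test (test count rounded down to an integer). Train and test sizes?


Test = ⌊593·20/100⌋ = 118
Train = 593 - 118 = 475

Train: 475, Test: 118


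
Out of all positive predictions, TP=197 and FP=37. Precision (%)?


Precision = TP/(TP+FP)
= 197/(197+37)
= 197/234 = 84.19%

84.19%


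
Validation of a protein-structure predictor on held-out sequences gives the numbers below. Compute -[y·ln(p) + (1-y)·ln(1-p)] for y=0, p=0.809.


BCE = -[y·ln(p) + (1-y)·ln(1-p)]
= -0 - 1·ln(1-0.809)
= -ln(0.191) = 1.6555

1.6555


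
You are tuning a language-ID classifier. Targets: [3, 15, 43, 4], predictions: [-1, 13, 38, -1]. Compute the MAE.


Absolute errors: |3+ 1|=4, |15-13|=2, |43-38|=5, |4+ 1|=5
Sum = 16
MAE = 16/4 = 4

4


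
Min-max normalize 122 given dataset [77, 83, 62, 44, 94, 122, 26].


min=26, max=122
(122-26)/(122-26) = 96/96 = 1.0

1.0


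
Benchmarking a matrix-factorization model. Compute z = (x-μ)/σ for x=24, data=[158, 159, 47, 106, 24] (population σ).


μ = 98.8, σ = 55.6036
z = (24 - 98.8)/55.6036 = -1.3452

-1.3452


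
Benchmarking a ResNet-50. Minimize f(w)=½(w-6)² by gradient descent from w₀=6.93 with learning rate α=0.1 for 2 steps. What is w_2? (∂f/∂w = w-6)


step 1: grad = 6.93-6 = 0.93; w = 6.93 - 0.1·(0.93) = 6.837
step 2: grad = 6.837-6 = 0.837; w = 6.837 - 0.1·(0.837) = 6.7533

6.7533


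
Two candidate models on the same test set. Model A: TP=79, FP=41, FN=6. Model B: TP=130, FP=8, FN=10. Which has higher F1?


Model A: P=79/120=0.6583, R=79/85=0.9294, F1=2PR/(P+R)=2TP/(2TP+FP+FN)=158/205=0.7707
Model B: P=130/138=0.942, R=130/140=0.9286, F1=2PR/(P+R)=2TP/(2TP+FP+FN)=260/278=0.9353
0.7707 < 0.9353 → Model B

Model B


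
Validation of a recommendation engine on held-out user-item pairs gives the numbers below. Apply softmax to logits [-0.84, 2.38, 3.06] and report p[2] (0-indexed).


Exponentials: e^-0.84=0.4317, e^2.38=10.8049, e^3.06=21.3276
Sum = 32.5642
Softmax = [0.0133, 0.3318, 0.6549]
p[2] = 21.3276/32.5642 = 0.6549

0.6549
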